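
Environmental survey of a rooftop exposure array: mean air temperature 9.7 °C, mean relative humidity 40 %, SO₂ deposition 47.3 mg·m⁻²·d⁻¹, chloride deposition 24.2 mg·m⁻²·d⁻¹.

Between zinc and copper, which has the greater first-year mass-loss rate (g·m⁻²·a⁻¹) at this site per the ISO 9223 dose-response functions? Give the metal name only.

zinc: f(T) = +0.038·(T−10) [T≤10 °C] = -0.0114
  SO₂ term: 0.0129·47.3^0.44·exp(0.046·40-0.0114) = 0.4382
  Cl⁻ term: 0.0175·24.2^0.57·exp(0.008·40+0.085·9.7) = 0.338
  sum: 0.4382 + 0.338 → r_corr = 0.7762 μm/a
  mass loss = 0.7762 μm/a × 7.14 g/cm³ = 5.542 g·m⁻²·a⁻¹
copper: f(T) = +0.126·(T−10) [T≤10 °C] = -0.0378
  SO₂ term: 0.0053·47.3^0.26·exp(0.059·40-0.0378) = 0.1473
  Cl⁻ term: 0.01025·24.2^0.27·exp(0.036·40+0.049·9.7) = 0.1645
  sum: 0.1473 + 0.1645 → r_corr = 0.3118 μm/a
  mass loss = 0.3118 μm/a × 8.96 g/cm³ = 2.794 g·m⁻²·a⁻¹
Ordering by g·m⁻²·a⁻¹: zinc (5.54) > copper (2.79)

zinc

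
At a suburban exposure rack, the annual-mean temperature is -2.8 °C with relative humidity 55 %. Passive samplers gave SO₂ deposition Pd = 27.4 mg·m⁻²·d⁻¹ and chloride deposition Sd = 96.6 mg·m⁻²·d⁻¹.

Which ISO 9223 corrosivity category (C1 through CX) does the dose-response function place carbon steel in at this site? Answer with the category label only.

carbon steel: T≤10 °C ⇒ hinge +0.150·(-2.8−10) = -1.9200
  sulphur-dioxide contribution → 4.36 μm/a
  chloride contribution → 9.526 μm/a
  ⇒ r_corr(carbon steel) = 13.89 μm/a
ISO 9223 Table 2 (carbon steel): 1.3 < 13.9 ≤ 25 μm/a ⇒ C2

C2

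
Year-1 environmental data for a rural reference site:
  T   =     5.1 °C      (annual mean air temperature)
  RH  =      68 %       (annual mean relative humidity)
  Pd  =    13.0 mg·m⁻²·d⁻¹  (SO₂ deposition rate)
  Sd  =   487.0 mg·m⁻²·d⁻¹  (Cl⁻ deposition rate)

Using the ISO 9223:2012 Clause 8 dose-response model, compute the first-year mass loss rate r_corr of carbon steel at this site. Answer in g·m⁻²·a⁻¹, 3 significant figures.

r_corr = 528 g·m⁻²·a⁻¹

carbon steel: temperature factor f = +0.150·(-4.9) = -0.7350
  SO₂ term: 1.77·13.0^0.52·exp(0.02·68-0.7350) = 12.55
  Cl⁻ term: 0.102·487.0^0.62·exp(0.033·68+0.04·5.1) = 54.7
  r_corr = 12.55 + 54.7 = 67.25 μm/a
Convert to mass loss: 67.25 μm/a × 7.85 g/cm³ = 527.9 g·m⁻²·a⁻¹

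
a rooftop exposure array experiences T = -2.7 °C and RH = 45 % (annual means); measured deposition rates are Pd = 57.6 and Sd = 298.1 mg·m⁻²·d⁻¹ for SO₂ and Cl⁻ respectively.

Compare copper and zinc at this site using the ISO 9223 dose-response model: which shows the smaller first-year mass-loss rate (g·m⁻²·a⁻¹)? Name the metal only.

copper: temperature factor f = +0.126·(-12.7) = -1.6002
  sulphur-dioxide contribution → 0.04366 μm/a
  chloride contribution → 0.2113 μm/a
  total first-year rate 0.255 μm/a
  mass loss = 0.255 μm/a × 8.96 g/cm³ = 2.284 g·m⁻²·a⁻¹
zinc: f(T) = +0.038·(T−10) [T≤10 °C] = -0.4826
  sulphur-dioxide contribution → 0.3755 μm/a
  chloride contribution → 0.513 μm/a
  total first-year rate 0.8884 μm/a
  mass loss = 0.8884 μm/a × 7.14 g/cm³ = 6.344 g·m⁻²·a⁻¹
Ordering by g·m⁻²·a⁻¹: zinc (6.34) > copper (2.28)

copper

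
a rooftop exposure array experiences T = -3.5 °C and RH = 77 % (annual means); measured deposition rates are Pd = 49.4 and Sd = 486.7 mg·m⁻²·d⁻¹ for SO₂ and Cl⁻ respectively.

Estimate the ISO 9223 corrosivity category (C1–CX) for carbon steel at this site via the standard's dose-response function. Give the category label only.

carbon steel: f(T) = +0.150·(T−10) [T≤10 °C] = -2.0250
  Pd branch = 1.77·Pd^0.52·e^(0.02·RH+f) = 8.281 μm/a
  Sd branch = 0.102·Sd^0.62·e^(0.033·RH+0.04·T) = 52.17 μm/a
  sum: 8.281 + 52.17 → r_corr = 60.45 μm/a
ISO 9223 Table 2 (carbon steel): 50 < 60.5 ≤ 80 μm/a ⇒ C4

C4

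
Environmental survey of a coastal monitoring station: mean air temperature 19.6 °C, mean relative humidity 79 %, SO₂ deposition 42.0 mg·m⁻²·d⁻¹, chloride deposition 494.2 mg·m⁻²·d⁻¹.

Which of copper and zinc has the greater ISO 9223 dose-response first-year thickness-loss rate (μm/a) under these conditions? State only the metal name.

copper: temperature factor f = -0.080·(9.6) = -0.7680
  Pd branch = 0.0053·Pd^0.26·e^(0.059·RH+f) = 0.6871 μm/a
  Cl⁻ term: 0.01025·494.2^0.27·exp(0.036·79+0.049·19.6) = 2.456
  r_corr = 0.6871 + 2.456 = 3.144 μm/a
zinc: temperature factor f = -0.071·(9.6) = -0.6816
  Pd branch = 0.0129·Pd^0.44·e^(0.046·RH+f) = 1.279 μm/a
  Cl⁻ term: 0.0175·494.2^0.57·exp(0.008·79+0.085·19.6) = 5.978
  sum: 1.279 + 5.978 → r_corr = 7.258 μm/a
Ordering by μm/a: zinc (7.26) > copper (3.14)

zinc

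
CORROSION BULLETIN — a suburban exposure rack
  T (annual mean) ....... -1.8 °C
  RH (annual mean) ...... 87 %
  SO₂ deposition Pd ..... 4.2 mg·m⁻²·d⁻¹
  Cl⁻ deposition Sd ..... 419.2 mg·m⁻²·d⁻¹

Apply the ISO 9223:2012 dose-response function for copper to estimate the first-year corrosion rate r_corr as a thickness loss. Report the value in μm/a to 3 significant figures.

r_corr = 1.39 μm/a

copper: temperature factor f = +0.126·(-11.8) = -1.4868
  sulphur-dioxide contribution → 0.295 μm/a
  chloride contribution → 1.098 μm/a
  total first-year rate 1.393 μm/a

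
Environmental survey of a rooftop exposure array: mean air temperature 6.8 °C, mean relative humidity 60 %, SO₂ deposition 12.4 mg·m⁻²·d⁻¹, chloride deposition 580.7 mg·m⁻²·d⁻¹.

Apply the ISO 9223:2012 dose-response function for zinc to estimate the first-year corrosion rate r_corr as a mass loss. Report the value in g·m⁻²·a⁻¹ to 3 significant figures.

zinc: temperature factor f = +0.038·(-3.2) = -0.1216
  SO₂ term: 0.0129·12.4^0.44·exp(0.046·60-0.1216) = 0.5464
  Cl⁻ term: 0.0175·580.7^0.57·exp(0.008·60+0.085·6.8) = 1.897
  sum: 0.5464 + 1.897 → r_corr = 2.443 μm/a
Convert to mass loss: 2.443 μm/a × 7.14 g/cm³ = 17.44 g·m⁻²·a⁻¹

r_corr = 17.4 g·m⁻²·a⁻¹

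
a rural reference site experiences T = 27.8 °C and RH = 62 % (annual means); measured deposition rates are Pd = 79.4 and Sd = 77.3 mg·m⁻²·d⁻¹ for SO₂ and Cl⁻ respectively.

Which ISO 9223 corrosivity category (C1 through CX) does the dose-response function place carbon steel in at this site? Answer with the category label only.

C4

carbon steel: T>10 °C ⇒ hinge -0.054·(27.8−10) = -0.9612
  Pd branch = 1.77·Pd^0.52·e^(0.02·RH+f) = 22.75 μm/a
  Sd branch = 0.102·Sd^0.62·e^(0.033·RH+0.04·T) = 35.54 μm/a
  sum: 22.75 + 35.54 → r_corr = 58.29 μm/a
ISO 9223 Table 2 (carbon steel): 50 < 58.3 ≤ 80 μm/a ⇒ C4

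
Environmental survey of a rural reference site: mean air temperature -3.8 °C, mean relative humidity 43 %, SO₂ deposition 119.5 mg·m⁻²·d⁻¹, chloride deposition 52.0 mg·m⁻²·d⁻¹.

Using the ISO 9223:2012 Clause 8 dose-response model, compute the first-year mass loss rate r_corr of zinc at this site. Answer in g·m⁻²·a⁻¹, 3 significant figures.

r_corr = 4.45 g·m⁻²·a⁻¹

zinc: T≤10 °C ⇒ hinge +0.038·(-3.8−10) = -0.5244
  SO₂ term: 0.0129·119.5^0.44·exp(0.046·43-0.5244) = 0.4528
  Sd branch = 0.0175·Sd^0.57·e^(0.008·RH+0.085·T) = 0.1699 μm/a
  r_corr = 0.4528 + 0.1699 = 0.6228 μm/a
Convert to mass loss: 0.6228 μm/a × 7.14 g/cm³ = 4.446 g·m⁻²·a⁻¹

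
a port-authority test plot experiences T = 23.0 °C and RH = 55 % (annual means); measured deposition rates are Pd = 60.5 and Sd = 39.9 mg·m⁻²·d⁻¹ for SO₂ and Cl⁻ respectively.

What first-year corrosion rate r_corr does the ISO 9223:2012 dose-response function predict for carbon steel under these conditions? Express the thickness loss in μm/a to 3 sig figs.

r_corr = 37.7 μm/a

carbon steel: T>10 °C ⇒ hinge -0.054·(23.0−10) = -0.7020
  SO₂ term: 1.77·60.5^0.52·exp(0.02·55-0.7020) = 22.25
  Cl⁻ term: 0.102·39.9^0.62·exp(0.033·55+0.04·23.0) = 15.45
  sum: 22.25 + 15.45 → r_corr = 37.7 μm/a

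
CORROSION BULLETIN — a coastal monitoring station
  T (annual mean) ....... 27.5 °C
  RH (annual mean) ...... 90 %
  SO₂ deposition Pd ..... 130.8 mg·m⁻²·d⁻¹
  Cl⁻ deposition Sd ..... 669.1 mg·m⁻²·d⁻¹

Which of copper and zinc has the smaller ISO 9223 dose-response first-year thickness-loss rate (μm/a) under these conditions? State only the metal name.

copper: temperature factor f = -0.080·(17.5) = -1.4000
  sulphur-dioxide contribution → 0.939 μm/a
  chloride contribution → 5.834 μm/a
  total first-year rate 6.773 μm/a
zinc: T>10 °C ⇒ hinge -0.071·(27.5−10) = -1.2425
  sulphur-dioxide contribution → 1.996 μm/a
  chloride contribution → 15.19 μm/a
  ⇒ r_corr(zinc) = 17.18 μm/a
Ordering by μm/a: zinc (17.2) > copper (6.77)

copper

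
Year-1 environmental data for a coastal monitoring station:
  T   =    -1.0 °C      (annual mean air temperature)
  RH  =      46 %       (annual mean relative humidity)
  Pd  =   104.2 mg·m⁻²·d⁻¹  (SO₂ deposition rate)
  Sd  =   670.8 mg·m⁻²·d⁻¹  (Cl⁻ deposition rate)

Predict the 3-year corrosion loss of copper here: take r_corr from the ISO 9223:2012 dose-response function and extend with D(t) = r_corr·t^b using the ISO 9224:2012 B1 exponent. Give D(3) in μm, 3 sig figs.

D(3) = 0.756 μm

copper: T≤10 °C ⇒ hinge +0.126·(-1.0−10) = -1.3860
  SO₂ term: 0.0053·104.2^0.26·exp(0.059·46-1.3860) = 0.06694
  Sd branch = 0.01025·Sd^0.27·e^(0.036·RH+0.049·T) = 0.2964 μm/a
  sum: 0.06694 + 0.2964 → r_corr = 0.3633 μm/a
Power-law: D(3) = r_corr · 3^0.667
  D(3) = 0.3633 × 3^0.667 = 0.3633 × 2.081 = 0.756 μm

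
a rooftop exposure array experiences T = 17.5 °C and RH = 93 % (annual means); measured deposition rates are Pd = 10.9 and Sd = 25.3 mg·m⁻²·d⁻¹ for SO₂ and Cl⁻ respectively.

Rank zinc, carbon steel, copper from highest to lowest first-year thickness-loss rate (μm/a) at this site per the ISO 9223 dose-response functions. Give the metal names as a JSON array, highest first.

["carbon steel", "copper", "zinc"]

zinc: temperature factor f = -0.071·(7.5) = -0.5325
  sulphur-dioxide contribution → 1.562 μm/a
  chloride contribution → 1.028 μm/a
  ⇒ r_corr(zinc) = 2.59 μm/a
carbon steel: f(T) = -0.054·(T−10) [T>10 °C] = -0.4050
  sulphur-dioxide contribution → 26.26 μm/a
  chloride contribution → 32.76 μm/a
  total first-year rate 59.03 μm/a
copper: temperature factor f = -0.080·(7.5) = -0.6000
  sulphur-dioxide contribution → 1.307 μm/a
  chloride contribution → 1.644 μm/a
  ⇒ r_corr(copper) = 2.952 μm/a
Ordering by μm/a: carbon steel (59) > copper (2.95) > zinc (2.59)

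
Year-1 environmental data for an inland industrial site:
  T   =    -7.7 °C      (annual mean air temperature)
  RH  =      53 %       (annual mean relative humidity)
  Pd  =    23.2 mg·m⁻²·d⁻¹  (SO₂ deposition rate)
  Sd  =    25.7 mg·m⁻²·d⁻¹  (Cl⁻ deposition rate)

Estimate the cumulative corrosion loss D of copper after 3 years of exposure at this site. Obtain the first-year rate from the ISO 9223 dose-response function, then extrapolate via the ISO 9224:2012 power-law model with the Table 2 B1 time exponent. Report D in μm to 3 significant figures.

D(3) = 0.298 μm

copper: f(T) = +0.126·(T−10) [T≤10 °C] = -2.2302
  SO₂ term: 0.0053·23.2^0.26·exp(0.059·53-2.2302) = 0.02943
  Cl⁻ term: 0.01025·25.7^0.27·exp(0.036·53+0.049·-7.7) = 0.1138
  sum: 0.02943 + 0.1138 → r_corr = 0.1432 μm/a
Power-law: D(3) = r_corr · 3^0.667
  D(3) = 0.1432 × 3^0.667 = 0.1432 × 2.081 = 0.2981 μm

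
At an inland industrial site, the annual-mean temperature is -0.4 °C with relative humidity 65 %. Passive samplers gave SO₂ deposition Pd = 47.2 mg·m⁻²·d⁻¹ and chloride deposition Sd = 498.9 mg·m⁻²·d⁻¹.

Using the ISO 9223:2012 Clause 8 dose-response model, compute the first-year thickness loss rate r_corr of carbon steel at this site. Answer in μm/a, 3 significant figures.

carbon steel: T≤10 °C ⇒ hinge +0.150·(-0.4−10) = -1.5600
  sulphur-dioxide contribution → 10.13 μm/a
  chloride contribution → 40.36 μm/a
  total first-year rate 50.49 μm/a

r_corr = 50.5 μm/a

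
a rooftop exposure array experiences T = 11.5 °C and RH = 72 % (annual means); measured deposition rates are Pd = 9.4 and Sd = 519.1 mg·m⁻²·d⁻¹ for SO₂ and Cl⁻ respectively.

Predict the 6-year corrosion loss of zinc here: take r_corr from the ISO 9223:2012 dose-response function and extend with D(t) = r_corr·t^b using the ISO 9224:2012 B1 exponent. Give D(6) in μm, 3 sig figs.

D(6) = 16.2 μm

zinc: T>10 °C ⇒ hinge -0.071·(11.5−10) = -0.1065
  SO₂ term: 0.0129·9.4^0.44·exp(0.046·72-0.1065) = 0.8529
  Sd branch = 0.0175·Sd^0.57·e^(0.008·RH+0.085·T) = 2.92 μm/a
  r_corr = 0.8529 + 2.92 = 3.773 μm/a
Power-law: D(6) = r_corr · 6^0.813
  D(6) = 3.773 × 6^0.813 = 3.773 × 4.292 = 16.19 μm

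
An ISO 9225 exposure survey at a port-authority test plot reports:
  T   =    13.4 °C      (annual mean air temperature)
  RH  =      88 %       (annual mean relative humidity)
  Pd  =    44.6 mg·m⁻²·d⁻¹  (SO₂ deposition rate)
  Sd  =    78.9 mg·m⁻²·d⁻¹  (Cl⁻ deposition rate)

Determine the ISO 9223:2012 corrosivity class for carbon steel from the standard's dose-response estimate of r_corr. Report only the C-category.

C5

carbon steel: T>10 °C ⇒ hinge -0.054·(13.4−10) = -0.1836
  sulphur-dioxide contribution → 61.69 μm/a
  chloride contribution → 47.73 μm/a
  ⇒ r_corr(carbon steel) = 109.4 μm/a
109 μm/a falls in (80, 200] for carbon steel → category C5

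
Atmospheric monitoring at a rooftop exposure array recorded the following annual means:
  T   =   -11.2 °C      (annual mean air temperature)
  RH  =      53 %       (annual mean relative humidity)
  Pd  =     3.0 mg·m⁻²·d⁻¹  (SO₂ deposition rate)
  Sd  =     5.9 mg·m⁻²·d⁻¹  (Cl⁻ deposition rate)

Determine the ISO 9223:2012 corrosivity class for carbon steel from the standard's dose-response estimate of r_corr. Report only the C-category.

C2

carbon steel: f(T) = +0.150·(T−10) [T≤10 °C] = -3.1800
  sulphur-dioxide contribution → 0.3762 μm/a
  chloride contribution → 1.126 μm/a
  total first-year rate 1.502 μm/a
ISO 9223 Table 2 (carbon steel): 1.3 < 1.5 ≤ 25 μm/a ⇒ C2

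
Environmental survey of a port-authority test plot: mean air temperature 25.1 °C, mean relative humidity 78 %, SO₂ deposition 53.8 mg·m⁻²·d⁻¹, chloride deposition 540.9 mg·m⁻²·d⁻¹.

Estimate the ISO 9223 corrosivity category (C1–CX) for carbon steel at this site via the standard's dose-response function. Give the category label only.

carbon steel: temperature factor f = -0.054·(15.1) = -0.8154
  SO₂ term: 1.77·53.8^0.52·exp(0.02·78-0.8154) = 29.6
  Sd branch = 0.102·Sd^0.62·e^(0.033·RH+0.04·T) = 180.7 μm/a
  r_corr = 29.6 + 180.7 = 210.3 μm/a
ISO 9223 Table 2 (carbon steel): 200 < 210 ≤ 700 μm/a ⇒ CX

CX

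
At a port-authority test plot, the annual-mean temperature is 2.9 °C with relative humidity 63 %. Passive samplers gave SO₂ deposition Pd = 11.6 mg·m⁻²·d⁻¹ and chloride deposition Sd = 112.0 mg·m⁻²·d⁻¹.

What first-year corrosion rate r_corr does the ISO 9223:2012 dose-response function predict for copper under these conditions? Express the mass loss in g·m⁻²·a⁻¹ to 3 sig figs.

r_corr = 5.17 g·m⁻²·a⁻¹

copper: T≤10 °C ⇒ hinge +0.126·(2.9−10) = -0.8946
  SO₂ term: 0.0053·11.6^0.26·exp(0.059·63-0.8946) = 0.1686
  Cl⁻ term: 0.01025·112.0^0.27·exp(0.036·63+0.049·2.9) = 0.408
  sum: 0.1686 + 0.408 → r_corr = 0.5766 μm/a
Convert to mass loss: 0.5766 μm/a × 8.96 g/cm³ = 5.166 g·m⁻²·a⁻¹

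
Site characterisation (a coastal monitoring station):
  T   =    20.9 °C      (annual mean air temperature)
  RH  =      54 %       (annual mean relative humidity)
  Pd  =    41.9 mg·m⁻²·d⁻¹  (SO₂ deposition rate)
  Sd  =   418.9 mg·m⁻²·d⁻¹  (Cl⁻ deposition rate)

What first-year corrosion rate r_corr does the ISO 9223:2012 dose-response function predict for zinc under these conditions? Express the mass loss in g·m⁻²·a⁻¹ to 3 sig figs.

r_corr = 38.2 g·m⁻²·a⁻¹

zinc: T>10 °C ⇒ hinge -0.071·(20.9−10) = -0.7739
  Pd branch = 0.0129·Pd^0.44·e^(0.046·RH+f) = 0.369 μm/a
  Sd branch = 0.0175·Sd^0.57·e^(0.008·RH+0.085·T) = 4.975 μm/a
  r_corr = 0.369 + 4.975 = 5.344 μm/a
Convert to mass loss: 5.344 μm/a × 7.14 g/cm³ = 38.16 g·m⁻²·a⁻¹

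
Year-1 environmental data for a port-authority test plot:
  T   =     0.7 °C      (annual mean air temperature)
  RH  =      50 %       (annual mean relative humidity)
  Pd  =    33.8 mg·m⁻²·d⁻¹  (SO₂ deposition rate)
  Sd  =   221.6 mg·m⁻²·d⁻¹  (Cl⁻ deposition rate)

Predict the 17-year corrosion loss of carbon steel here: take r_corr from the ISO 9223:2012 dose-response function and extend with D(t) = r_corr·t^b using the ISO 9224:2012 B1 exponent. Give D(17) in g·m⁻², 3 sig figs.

D(17) = 794 g·m⁻²

carbon steel: T≤10 °C ⇒ hinge +0.150·(0.7−10) = -1.3950
  Pd branch = 1.77·Pd^0.52·e^(0.02·RH+f) = 7.438 μm/a
  Cl⁻ term: 0.102·221.6^0.62·exp(0.033·50+0.04·0.7) = 15.55
  r_corr = 7.438 + 15.55 = 22.98 μm/a
Long-term exponent b (ISO 9224 Table 2, B1) = 0.523
  D(17) = 22.98 × 17^0.523 = 22.98 × 4.401 = 101.1 μm
  Mass loss = 101.1 μm × 7.85 g/cm³ = 794 g·m⁻²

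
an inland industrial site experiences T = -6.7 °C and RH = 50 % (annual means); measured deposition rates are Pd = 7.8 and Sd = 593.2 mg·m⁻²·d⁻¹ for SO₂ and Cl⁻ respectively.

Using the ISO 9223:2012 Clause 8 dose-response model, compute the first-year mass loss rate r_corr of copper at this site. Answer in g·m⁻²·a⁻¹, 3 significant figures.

copper: T≤10 °C ⇒ hinge +0.126·(-6.7−10) = -2.1042
  Pd branch = 0.0053·Pd^0.26·e^(0.059·RH+f) = 0.02106 μm/a
  Cl⁻ term: 0.01025·593.2^0.27·exp(0.036·50+0.049·-6.7) = 0.2504
  sum: 0.02106 + 0.2504 → r_corr = 0.2715 μm/a
Convert to mass loss: 0.2715 μm/a × 8.96 g/cm³ = 2.432 g·m⁻²·a⁻¹

r_corr = 2.43 g·m⁻²·a⁻¹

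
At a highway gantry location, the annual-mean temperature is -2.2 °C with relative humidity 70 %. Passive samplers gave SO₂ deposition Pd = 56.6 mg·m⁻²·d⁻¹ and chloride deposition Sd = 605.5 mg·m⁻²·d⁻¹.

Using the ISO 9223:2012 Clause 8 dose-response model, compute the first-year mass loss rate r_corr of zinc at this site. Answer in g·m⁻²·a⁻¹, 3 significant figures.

r_corr = 15.6 g·m⁻²·a⁻¹

zinc: T≤10 °C ⇒ hinge +0.038·(-2.2−10) = -0.4636
  Pd branch = 0.0129·Pd^0.44·e^(0.046·RH+f) = 1.199 μm/a
  Cl⁻ term: 0.0175·605.5^0.57·exp(0.008·70+0.085·-2.2) = 0.9791
  r_corr = 1.199 + 0.9791 = 2.178 μm/a
Convert to mass loss: 2.178 μm/a × 7.14 g/cm³ = 15.55 g·m⁻²·a⁻¹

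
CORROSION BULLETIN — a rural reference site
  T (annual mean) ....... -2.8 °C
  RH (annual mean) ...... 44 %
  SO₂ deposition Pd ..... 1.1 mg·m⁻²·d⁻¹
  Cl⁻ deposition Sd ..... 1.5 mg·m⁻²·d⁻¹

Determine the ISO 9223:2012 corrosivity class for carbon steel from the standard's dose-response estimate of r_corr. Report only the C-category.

C1

carbon steel: temperature factor f = +0.150·(-12.8) = -1.9200
  sulphur-dioxide contribution → 0.6574 μm/a
  chloride contribution → 0.5009 μm/a
  total first-year rate 1.158 μm/a
ISO 9223 Table 2 (carbon steel): 0 < 1.16 ≤ 1.3 μm/a ⇒ C1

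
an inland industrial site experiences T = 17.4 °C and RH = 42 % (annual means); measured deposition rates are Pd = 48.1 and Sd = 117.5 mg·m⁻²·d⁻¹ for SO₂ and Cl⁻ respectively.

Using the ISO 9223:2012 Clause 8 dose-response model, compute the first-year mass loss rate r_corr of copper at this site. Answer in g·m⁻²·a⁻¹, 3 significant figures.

copper: temperature factor f = -0.080·(7.4) = -0.5920
  Pd branch = 0.0053·Pd^0.26·e^(0.059·RH+f) = 0.09566 μm/a
  Cl⁻ term: 0.01025·117.5^0.27·exp(0.036·42+0.049·17.4) = 0.395
  r_corr = 0.09566 + 0.395 = 0.4906 μm/a
Convert to mass loss: 0.4906 μm/a × 8.96 g/cm³ = 4.396 g·m⁻²·a⁻¹

r_corr = 4.40 g·m⁻²·a⁻¹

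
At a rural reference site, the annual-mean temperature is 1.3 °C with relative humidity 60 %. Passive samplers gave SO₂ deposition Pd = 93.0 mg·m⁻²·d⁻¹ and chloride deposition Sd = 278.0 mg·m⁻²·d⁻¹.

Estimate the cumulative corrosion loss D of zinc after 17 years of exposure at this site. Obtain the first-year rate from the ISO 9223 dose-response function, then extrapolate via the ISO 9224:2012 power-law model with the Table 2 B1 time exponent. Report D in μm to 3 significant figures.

zinc: f(T) = +0.038·(T−10) [T≤10 °C] = -0.3306
  Pd branch = 0.0129·Pd^0.44·e^(0.046·RH+f) = 1.076 μm/a
  Sd branch = 0.0175·Sd^0.57·e^(0.008·RH+0.085·T) = 0.7809 μm/a
  sum: 1.076 + 0.7809 → r_corr = 1.857 μm/a
Long-term exponent b (ISO 9224 Table 2, B1) = 0.813
  D(17) = 1.857 × 17^0.813 = 1.857 × 10.01 = 18.58 μm

D(17) = 18.6 μm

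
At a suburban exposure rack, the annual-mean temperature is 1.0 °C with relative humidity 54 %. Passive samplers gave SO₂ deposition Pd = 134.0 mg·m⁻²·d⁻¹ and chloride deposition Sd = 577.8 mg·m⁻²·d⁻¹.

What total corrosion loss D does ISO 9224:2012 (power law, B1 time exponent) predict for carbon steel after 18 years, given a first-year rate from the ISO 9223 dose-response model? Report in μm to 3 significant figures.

carbon steel: T≤10 °C ⇒ hinge +0.150·(1.0−10) = -1.3500
  Pd branch = 1.77·Pd^0.52·e^(0.02·RH+f) = 17.25 μm/a
  Cl⁻ term: 0.102·577.8^0.62·exp(0.033·54+0.04·1.0) = 32.52
  r_corr = 17.25 + 32.52 = 49.77 μm/a
Long-term exponent b (ISO 9224 Table 2, B1) = 0.523
  D(18) = 49.77 × 18^0.523 = 49.77 × 4.534 = 225.7 μm

D(18) = 226 μm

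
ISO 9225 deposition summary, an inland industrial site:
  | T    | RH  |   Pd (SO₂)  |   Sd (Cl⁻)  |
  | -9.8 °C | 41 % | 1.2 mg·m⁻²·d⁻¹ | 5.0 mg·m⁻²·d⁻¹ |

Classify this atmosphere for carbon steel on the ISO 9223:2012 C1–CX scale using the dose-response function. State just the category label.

C1

carbon steel: T≤10 °C ⇒ hinge +0.150·(-9.8−10) = -2.9700
  sulphur-dioxide contribution → 0.2267 μm/a
  chloride contribution → 0.7233 μm/a
  total first-year rate 0.95 μm/a
0.95 μm/a falls in (0, 1.3] for carbon steel → category C1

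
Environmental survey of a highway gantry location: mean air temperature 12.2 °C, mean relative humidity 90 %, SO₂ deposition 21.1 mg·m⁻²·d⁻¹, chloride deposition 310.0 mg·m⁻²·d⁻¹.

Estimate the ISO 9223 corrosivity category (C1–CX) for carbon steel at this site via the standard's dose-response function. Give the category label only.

C5

carbon steel: temperature factor f = -0.054·(2.2) = -0.1188
  sulphur-dioxide contribution → 46.42 μm/a
  chloride contribution → 113.5 μm/a
  ⇒ r_corr(carbon steel) = 159.9 μm/a
160 μm/a falls in (80, 200] for carbon steel → category C5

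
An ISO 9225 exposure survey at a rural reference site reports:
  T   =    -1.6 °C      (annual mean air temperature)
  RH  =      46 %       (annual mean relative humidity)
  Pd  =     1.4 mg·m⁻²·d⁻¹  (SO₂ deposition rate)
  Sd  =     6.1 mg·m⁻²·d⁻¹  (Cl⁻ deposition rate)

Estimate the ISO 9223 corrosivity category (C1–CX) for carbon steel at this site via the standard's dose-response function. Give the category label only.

C2

carbon steel: T≤10 °C ⇒ hinge +0.150·(-1.6−10) = -1.7400
  Pd branch = 1.77·Pd^0.52·e^(0.02·RH+f) = 0.9286 μm/a
  Sd branch = 0.102·Sd^0.62·e^(0.033·RH+0.04·T) = 1.34 μm/a
  r_corr = 0.9286 + 1.34 = 2.268 μm/a
Category bounds: 1.3…25 μm/a bracket r_corr ⇒ C2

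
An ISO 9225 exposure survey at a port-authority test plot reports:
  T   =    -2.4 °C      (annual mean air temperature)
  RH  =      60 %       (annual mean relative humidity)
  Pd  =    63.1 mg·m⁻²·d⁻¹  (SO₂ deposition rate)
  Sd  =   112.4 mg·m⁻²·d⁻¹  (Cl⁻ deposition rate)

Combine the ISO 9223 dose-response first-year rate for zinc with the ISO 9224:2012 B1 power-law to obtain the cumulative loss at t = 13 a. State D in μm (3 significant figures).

D(13) = 9.08 μm

zinc: f(T) = +0.038·(T−10) [T≤10 °C] = -0.4712
  Pd branch = 0.0129·Pd^0.44·e^(0.046·RH+f) = 0.7882 μm/a
  Sd branch = 0.0175·Sd^0.57·e^(0.008·RH+0.085·T) = 0.3403 μm/a
  sum: 0.7882 + 0.3403 → r_corr = 1.128 μm/a
Power-law: D(13) = r_corr · 13^0.813
  D(13) = 1.128 × 13^0.813 = 1.128 × 8.047 = 9.081 μm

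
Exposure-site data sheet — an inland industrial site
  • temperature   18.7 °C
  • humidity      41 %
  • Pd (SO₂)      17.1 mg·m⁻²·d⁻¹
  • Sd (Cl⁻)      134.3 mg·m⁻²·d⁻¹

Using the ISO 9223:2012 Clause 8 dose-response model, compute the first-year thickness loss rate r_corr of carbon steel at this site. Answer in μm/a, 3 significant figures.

carbon steel: T>10 °C ⇒ hinge -0.054·(18.7−10) = -0.4698
  SO₂ term: 1.77·17.1^0.52·exp(0.02·41-0.4698) = 11
  Sd branch = 0.102·Sd^0.62·e^(0.033·RH+0.04·T) = 17.4 μm/a
  sum: 11 + 17.4 → r_corr = 28.39 μm/a

r_corr = 28.4 μm/a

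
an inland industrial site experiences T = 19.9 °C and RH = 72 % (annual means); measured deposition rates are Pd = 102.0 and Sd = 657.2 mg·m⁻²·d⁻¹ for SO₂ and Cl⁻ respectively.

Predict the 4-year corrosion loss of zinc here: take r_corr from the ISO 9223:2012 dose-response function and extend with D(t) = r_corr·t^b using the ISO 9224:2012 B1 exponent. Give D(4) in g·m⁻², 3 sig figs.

zinc: temperature factor f = -0.071·(9.9) = -0.7029
  Pd branch = 0.0129·Pd^0.44·e^(0.046·RH+f) = 1.341 μm/a
  Cl⁻ term: 0.0175·657.2^0.57·exp(0.008·72+0.085·19.9) = 6.822
  sum: 1.341 + 6.822 → r_corr = 8.163 μm/a
Power-law: D(4) = r_corr · 4^0.813
  D(4) = 8.163 × 4^0.813 = 8.163 × 3.087 = 25.2 μm
  Mass loss = 25.2 μm × 7.14 g/cm³ = 179.9 g·m⁻²

D(4) = 180 g·m⁻²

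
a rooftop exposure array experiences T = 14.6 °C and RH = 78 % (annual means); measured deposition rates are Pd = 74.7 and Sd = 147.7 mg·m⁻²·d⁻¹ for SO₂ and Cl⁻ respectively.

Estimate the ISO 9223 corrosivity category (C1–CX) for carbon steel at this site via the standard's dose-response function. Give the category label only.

C5

carbon steel: T>10 °C ⇒ hinge -0.054·(14.6−10) = -0.2484
  sulphur-dioxide contribution → 61.9 μm/a
  chloride contribution → 53.1 μm/a
  total first-year rate 115 μm/a
Category bounds: 80…200 μm/a bracket r_corr ⇒ C5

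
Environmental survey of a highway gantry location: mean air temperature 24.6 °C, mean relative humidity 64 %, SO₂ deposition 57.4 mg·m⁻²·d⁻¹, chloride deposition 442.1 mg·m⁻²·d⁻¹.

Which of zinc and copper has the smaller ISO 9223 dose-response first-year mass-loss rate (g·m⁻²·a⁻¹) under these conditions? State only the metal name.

zinc: temperature factor f = -0.071·(14.6) = -1.0366
  Pd branch = 0.0129·Pd^0.44·e^(0.046·RH+f) = 0.5163 μm/a
  Cl⁻ term: 0.0175·442.1^0.57·exp(0.008·64+0.085·24.6) = 7.611
  r_corr = 0.5163 + 7.611 = 8.127 μm/a
  mass loss = 8.127 μm/a × 7.14 g/cm³ = 58.03 g·m⁻²·a⁻¹
copper: temperature factor f = -0.080·(14.6) = -1.1680
  Pd branch = 0.0053·Pd^0.26·e^(0.059·RH+f) = 0.2062 μm/a
  Sd branch = 0.01025·Sd^0.27·e^(0.036·RH+0.049·T) = 1.775 μm/a
  sum: 0.2062 + 1.775 → r_corr = 1.981 μm/a
  mass loss = 1.981 μm/a × 8.96 g/cm³ = 17.75 g·m⁻²·a⁻¹
Ordering by g·m⁻²·a⁻¹: zinc (58) > copper (17.7)

copper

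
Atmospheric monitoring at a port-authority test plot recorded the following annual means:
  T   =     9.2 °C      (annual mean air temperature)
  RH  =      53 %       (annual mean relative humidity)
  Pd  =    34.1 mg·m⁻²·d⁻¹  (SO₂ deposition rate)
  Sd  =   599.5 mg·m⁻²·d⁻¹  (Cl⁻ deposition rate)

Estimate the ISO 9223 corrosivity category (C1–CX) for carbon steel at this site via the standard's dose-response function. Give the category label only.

C4

carbon steel: T≤10 °C ⇒ hinge +0.150·(9.2−10) = -0.1200
  Pd branch = 1.77·Pd^0.52·e^(0.02·RH+f) = 28.4 μm/a
  Sd branch = 0.102·Sd^0.62·e^(0.033·RH+0.04·T) = 44.69 μm/a
  r_corr = 28.4 + 44.69 = 73.09 μm/a
Category bounds: 50…80 μm/a bracket r_corr ⇒ C4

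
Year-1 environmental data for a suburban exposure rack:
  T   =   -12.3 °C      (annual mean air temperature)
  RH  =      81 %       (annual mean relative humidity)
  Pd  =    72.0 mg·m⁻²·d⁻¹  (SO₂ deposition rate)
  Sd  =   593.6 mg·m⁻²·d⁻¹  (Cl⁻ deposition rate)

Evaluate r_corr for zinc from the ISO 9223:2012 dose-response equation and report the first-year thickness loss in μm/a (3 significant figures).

r_corr = 1.95 μm/a

zinc: T≤10 °C ⇒ hinge +0.038·(-12.3−10) = -0.8474
  sulphur-dioxide contribution → 1.507 μm/a
  chloride contribution → 0.448 μm/a
  total first-year rate 1.955 μm/a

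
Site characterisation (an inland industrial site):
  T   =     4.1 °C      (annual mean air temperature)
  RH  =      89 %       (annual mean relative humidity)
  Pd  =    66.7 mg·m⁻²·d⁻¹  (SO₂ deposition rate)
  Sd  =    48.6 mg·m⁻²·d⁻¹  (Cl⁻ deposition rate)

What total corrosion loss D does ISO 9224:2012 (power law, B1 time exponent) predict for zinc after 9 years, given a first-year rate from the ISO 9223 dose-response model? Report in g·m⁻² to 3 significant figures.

zinc: temperature factor f = +0.038·(-5.9) = -0.2242
  SO₂ term: 0.0129·66.7^0.44·exp(0.046·89-0.2242) = 3.925
  Sd branch = 0.0175·Sd^0.57·e^(0.008·RH+0.085·T) = 0.4624 μm/a
  sum: 3.925 + 0.4624 → r_corr = 4.387 μm/a
Long-term exponent b (ISO 9224 Table 2, B1) = 0.813
  D(9) = 4.387 × 9^0.813 = 4.387 × 5.968 = 26.18 μm
  Mass loss = 26.18 μm × 7.14 g/cm³ = 186.9 g·m⁻²

D(9) = 187 g·m⁻²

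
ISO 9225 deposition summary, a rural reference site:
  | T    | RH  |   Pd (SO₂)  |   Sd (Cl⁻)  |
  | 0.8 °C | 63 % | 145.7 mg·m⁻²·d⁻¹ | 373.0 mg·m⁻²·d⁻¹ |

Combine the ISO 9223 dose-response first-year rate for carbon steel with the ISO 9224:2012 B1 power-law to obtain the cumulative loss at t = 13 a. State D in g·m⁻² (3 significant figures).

D(13) = 1.62e+03 g·m⁻²

carbon steel: f(T) = +0.150·(T−10) [T≤10 °C] = -1.3800
  sulphur-dioxide contribution → 20.93 μm/a
  chloride contribution → 33.1 μm/a
  ⇒ r_corr(carbon steel) = 54.04 μm/a
Long-term exponent b (ISO 9224 Table 2, B1) = 0.523
  D(13) = 54.04 × 13^0.523 = 54.04 × 3.825 = 206.7 μm
  Mass loss = 206.7 μm × 7.85 g/cm³ = 1622 g·m⁻²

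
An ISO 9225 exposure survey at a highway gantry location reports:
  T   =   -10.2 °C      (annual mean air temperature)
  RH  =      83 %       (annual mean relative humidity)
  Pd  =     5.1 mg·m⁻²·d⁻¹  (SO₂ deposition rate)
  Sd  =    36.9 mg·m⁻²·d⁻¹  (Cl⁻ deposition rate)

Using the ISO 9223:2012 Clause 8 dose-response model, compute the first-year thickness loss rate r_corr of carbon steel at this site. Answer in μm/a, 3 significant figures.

carbon steel: f(T) = +0.150·(T−10) [T≤10 °C] = -3.0300
  sulphur-dioxide contribution → 1.049 μm/a
  chloride contribution → 9.829 μm/a
  ⇒ r_corr(carbon steel) = 10.88 μm/a

r_corr = 10.9 μm/a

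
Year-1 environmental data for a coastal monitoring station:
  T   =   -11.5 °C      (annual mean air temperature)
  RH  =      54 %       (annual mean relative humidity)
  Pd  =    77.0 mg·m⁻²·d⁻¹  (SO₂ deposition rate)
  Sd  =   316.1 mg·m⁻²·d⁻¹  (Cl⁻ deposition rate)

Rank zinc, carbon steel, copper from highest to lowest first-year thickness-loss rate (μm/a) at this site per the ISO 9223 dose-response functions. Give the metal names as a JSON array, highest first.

["carbon steel", "zinc", "copper"]

zinc: f(T) = +0.038·(T−10) [T≤10 °C] = -0.8170
  SO₂ term: 0.0129·77.0^0.44·exp(0.046·54-0.8170) = 0.462
  Cl⁻ term: 0.0175·316.1^0.57·exp(0.008·54+0.085·-11.5) = 0.2698
  sum: 0.462 + 0.2698 → r_corr = 0.7318 μm/a
carbon steel: T≤10 °C ⇒ hinge +0.150·(-11.5−10) = -3.2250
  Pd branch = 1.77·Pd^0.52·e^(0.02·RH+f) = 1.983 μm/a
  Cl⁻ term: 0.102·316.1^0.62·exp(0.033·54+0.04·-11.5) = 13.57
  sum: 1.983 + 13.57 → r_corr = 15.55 μm/a
copper: f(T) = +0.126·(T−10) [T≤10 °C] = -2.7090
  SO₂ term: 0.0053·77.0^0.26·exp(0.059·54-2.7090) = 0.02642
  Cl⁻ term: 0.01025·316.1^0.27·exp(0.036·54+0.049·-11.5) = 0.1929
  sum: 0.02642 + 0.1929 → r_corr = 0.2193 μm/a
Ordering by μm/a: carbon steel (15.6) > zinc (0.732) > copper (0.219)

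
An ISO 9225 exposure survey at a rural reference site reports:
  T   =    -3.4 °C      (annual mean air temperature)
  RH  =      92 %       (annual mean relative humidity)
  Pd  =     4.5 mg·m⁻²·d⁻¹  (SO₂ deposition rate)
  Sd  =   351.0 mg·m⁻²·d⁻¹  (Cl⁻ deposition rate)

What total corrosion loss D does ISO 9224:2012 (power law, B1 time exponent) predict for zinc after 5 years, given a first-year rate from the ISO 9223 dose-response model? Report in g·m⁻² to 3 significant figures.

zinc: f(T) = +0.038·(T−10) [T≤10 °C] = -0.5092
  sulphur-dioxide contribution → 1.035 μm/a
  chloride contribution → 0.7727 μm/a
  total first-year rate 1.807 μm/a
Power-law: D(5) = r_corr · 5^0.813
  D(5) = 1.807 × 5^0.813 = 1.807 × 3.701 = 6.688 μm
  Mass loss = 6.688 μm × 7.14 g/cm³ = 47.75 g·m⁻²

D(5) = 47.8 g·m⁻²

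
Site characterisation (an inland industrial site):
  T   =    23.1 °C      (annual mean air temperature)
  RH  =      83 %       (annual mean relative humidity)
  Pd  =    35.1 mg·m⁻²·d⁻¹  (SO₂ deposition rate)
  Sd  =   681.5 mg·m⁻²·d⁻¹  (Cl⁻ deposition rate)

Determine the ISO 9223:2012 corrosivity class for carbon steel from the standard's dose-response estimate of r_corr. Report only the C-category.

carbon steel: f(T) = -0.054·(T−10) [T>10 °C] = -0.7074
  SO₂ term: 1.77·35.1^0.52·exp(0.02·83-0.7074) = 29.19
  Sd branch = 0.102·Sd^0.62·e^(0.033·RH+0.04·T) = 227.1 μm/a
  sum: 29.19 + 227.1 → r_corr = 256.3 μm/a
256 μm/a falls in (200, 700] for carbon steel → category CX

CX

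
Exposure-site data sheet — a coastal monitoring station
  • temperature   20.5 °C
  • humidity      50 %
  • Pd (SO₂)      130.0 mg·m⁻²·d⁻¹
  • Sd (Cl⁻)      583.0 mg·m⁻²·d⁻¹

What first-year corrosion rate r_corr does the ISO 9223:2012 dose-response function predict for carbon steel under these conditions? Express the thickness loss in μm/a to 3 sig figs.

r_corr = 96.8 μm/a

carbon steel: f(T) = -0.054·(T−10) [T>10 °C] = -0.5670
  SO₂ term: 1.77·130.0^0.52·exp(0.02·50-0.5670) = 34.3
  Sd branch = 0.102·Sd^0.62·e^(0.033·RH+0.04·T) = 62.52 μm/a
  r_corr = 34.3 + 62.52 = 96.82 μm/a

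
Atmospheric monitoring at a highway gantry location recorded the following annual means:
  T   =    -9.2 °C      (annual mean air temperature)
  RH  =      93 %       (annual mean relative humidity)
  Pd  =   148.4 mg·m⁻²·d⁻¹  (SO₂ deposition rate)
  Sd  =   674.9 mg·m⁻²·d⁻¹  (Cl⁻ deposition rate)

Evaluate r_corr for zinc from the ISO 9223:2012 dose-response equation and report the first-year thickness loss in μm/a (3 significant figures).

r_corr = 4.74 μm/a

zinc: temperature factor f = +0.038·(-19.2) = -0.7296
  Pd branch = 0.0129·Pd^0.44·e^(0.046·RH+f) = 4.046 μm/a
  Cl⁻ term: 0.0175·674.9^0.57·exp(0.008·93+0.085·-9.2) = 0.6906
  r_corr = 4.046 + 0.6906 = 4.737 μm/a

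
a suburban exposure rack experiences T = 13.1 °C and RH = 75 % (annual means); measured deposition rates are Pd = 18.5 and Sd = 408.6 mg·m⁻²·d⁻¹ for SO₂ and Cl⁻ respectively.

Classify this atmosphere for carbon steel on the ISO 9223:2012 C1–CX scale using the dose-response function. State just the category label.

carbon steel: T>10 °C ⇒ hinge -0.054·(13.1−10) = -0.1674
  sulphur-dioxide contribution → 30.59 μm/a
  chloride contribution → 85.12 μm/a
  ⇒ r_corr(carbon steel) = 115.7 μm/a
ISO 9223 Table 2 (carbon steel): 80 < 116 ≤ 200 μm/a ⇒ C5

C5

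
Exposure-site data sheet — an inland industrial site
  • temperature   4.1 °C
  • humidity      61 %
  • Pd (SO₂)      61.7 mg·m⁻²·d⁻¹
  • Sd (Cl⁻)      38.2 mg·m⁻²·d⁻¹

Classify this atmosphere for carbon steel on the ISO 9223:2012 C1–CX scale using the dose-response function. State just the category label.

C3

carbon steel: temperature factor f = +0.150·(-5.9) = -0.8850
  sulphur-dioxide contribution → 21.11 μm/a
  chloride contribution → 8.609 μm/a
  ⇒ r_corr(carbon steel) = 29.71 μm/a
ISO 9223 Table 2 (carbon steel): 25 < 29.7 ≤ 50 μm/a ⇒ C3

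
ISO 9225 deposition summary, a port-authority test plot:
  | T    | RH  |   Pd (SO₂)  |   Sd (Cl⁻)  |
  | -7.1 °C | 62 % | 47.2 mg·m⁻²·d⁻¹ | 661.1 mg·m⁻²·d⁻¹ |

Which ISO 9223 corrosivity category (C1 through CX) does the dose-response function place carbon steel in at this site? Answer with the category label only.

C3

carbon steel: temperature factor f = +0.150·(-17.1) = -2.5650
  sulphur-dioxide contribution → 3.491 μm/a
  chloride contribution → 33.3 μm/a
  ⇒ r_corr(carbon steel) = 36.79 μm/a
36.8 μm/a falls in (25, 50] for carbon steel → category C3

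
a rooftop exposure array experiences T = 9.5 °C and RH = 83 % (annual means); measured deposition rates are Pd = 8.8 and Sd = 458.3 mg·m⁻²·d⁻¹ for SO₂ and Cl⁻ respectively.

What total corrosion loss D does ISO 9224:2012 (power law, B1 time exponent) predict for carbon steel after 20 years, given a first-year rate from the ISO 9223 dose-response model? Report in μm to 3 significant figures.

carbon steel: T≤10 °C ⇒ hinge +0.150·(9.5−10) = -0.0750
  Pd branch = 1.77·Pd^0.52·e^(0.02·RH+f) = 26.76 μm/a
  Cl⁻ term: 0.102·458.3^0.62·exp(0.033·83+0.04·9.5) = 103.1
  sum: 26.76 + 103.1 → r_corr = 129.8 μm/a
Power-law: D(20) = r_corr · 20^0.523
  D(20) = 129.8 × 20^0.523 = 129.8 × 4.791 = 622 μm

D(20) = 622 μm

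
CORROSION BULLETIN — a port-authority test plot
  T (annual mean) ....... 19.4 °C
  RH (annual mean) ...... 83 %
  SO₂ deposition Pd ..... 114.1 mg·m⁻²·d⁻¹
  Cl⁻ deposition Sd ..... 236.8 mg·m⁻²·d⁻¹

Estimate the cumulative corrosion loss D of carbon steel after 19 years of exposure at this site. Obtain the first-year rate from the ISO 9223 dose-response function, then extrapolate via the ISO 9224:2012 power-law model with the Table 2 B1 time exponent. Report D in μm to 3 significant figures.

D(19) = 781 μm

carbon steel: temperature factor f = -0.054·(9.4) = -0.5076
  SO₂ term: 1.77·114.1^0.52·exp(0.02·83-0.5076) = 65.8
  Sd branch = 0.102·Sd^0.62·e^(0.033·RH+0.04·T) = 101.7 μm/a
  r_corr = 65.8 + 101.7 = 167.5 μm/a
Power-law: D(19) = r_corr · 19^0.523
  D(19) = 167.5 × 19^0.523 = 167.5 × 4.664 = 781.2 μm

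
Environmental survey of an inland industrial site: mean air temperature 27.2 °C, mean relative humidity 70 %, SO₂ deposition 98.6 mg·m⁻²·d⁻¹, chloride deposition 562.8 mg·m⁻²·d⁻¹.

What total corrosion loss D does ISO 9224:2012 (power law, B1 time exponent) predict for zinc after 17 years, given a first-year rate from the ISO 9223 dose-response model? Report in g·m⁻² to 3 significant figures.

D(17) = 868 g·m⁻²

zinc: temperature factor f = -0.071·(17.2) = -1.2212
  Pd branch = 0.0129·Pd^0.44·e^(0.046·RH+f) = 0.7177 μm/a
  Sd branch = 0.0175·Sd^0.57·e^(0.008·RH+0.085·T) = 11.43 μm/a
  sum: 0.7177 + 11.43 → r_corr = 12.15 μm/a
Power-law: D(17) = r_corr · 17^0.813
  D(17) = 12.15 × 17^0.813 = 12.15 × 10.01 = 121.6 μm
  Mass loss = 121.6 μm × 7.14 g/cm³ = 868 g·m⁻²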